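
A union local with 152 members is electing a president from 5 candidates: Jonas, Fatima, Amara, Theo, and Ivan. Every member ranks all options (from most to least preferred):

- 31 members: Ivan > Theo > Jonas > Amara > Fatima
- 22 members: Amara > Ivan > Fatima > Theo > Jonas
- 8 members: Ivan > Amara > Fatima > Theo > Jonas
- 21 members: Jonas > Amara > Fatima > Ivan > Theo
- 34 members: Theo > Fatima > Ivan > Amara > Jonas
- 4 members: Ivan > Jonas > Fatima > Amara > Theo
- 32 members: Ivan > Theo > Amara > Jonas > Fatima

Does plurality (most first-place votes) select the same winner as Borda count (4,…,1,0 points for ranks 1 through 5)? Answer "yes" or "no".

Plurality — first-place votes: Jonas 21, Fatima 0, Amara 22, Theo 34, Ivan 75. Winner: Ivan.
Borda — scores: Jonas 190, Fatima 212, Amara 308, Theo 355, Ivan 455. Winner: Ivan.
The two methods agree.

yes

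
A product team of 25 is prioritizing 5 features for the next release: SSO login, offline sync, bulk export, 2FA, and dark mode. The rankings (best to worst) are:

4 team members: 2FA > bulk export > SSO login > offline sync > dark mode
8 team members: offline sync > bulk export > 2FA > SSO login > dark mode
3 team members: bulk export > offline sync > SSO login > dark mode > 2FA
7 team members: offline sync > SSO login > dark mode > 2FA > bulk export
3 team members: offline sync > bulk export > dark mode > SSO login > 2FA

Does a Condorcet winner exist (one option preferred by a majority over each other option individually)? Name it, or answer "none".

offline sync vs SSO login: 21–4 for offline sync.
offline sync vs bulk export: 18–7 for offline sync.
offline sync vs 2FA: 21–4 for offline sync.
offline sync vs dark mode: 25–0 for offline sync.
offline sync beats every other option head-to-head.

offline sync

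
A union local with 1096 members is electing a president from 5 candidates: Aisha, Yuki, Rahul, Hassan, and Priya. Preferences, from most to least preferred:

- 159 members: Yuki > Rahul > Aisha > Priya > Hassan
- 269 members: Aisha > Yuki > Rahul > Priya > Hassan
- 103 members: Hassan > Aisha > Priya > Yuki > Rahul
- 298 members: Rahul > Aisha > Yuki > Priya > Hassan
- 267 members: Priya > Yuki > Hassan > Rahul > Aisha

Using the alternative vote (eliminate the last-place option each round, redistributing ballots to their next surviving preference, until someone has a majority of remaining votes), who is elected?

Rahul

Round 1: Aisha 269, Yuki 159, Rahul 298, Hassan 103, Priya 267. Eliminate Hassan.
Round 2: Aisha 372, Yuki 159, Rahul 298, Priya 267. Eliminate Yuki.
Round 3: Aisha 372, Rahul 457, Priya 267. Eliminate Priya.
Round 4: Aisha 372, Rahul 724. Rahul has a majority.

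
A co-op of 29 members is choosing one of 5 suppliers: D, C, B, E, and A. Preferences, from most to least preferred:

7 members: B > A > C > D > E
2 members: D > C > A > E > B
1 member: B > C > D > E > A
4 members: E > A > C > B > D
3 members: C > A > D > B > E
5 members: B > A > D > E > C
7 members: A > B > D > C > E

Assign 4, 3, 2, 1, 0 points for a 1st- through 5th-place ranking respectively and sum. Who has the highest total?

A

D: 7·1 + 2·4 + 1·2 + 4·0 + 3·2 + 5·2 + 7·2 = 47
C: 7·2 + 2·3 + 1·3 + 4·2 + 3·4 + 5·0 + 7·1 = 50
B: 7·4 + 2·0 + 1·4 + 4·1 + 3·1 + 5·4 + 7·3 = 80
E: 7·0 + 2·1 + 1·1 + 4·4 + 3·0 + 5·1 + 7·0 = 24
A: 7·3 + 2·2 + 1·0 + 4·3 + 3·3 + 5·3 + 7·4 = 89
A has the highest Borda score (89).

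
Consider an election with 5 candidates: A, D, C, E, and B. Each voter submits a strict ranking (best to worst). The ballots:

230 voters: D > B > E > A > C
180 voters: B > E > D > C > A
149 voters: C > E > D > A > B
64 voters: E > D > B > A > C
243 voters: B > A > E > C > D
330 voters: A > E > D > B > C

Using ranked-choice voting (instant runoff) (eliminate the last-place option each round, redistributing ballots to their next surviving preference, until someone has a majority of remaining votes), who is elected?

D

Round 1: A 330, D 230, C 149, E 64, B 423. Eliminate E.
Round 2: A 330, D 294, C 149, B 423. Eliminate C.
Round 3: A 330, D 443, B 423. Eliminate A.
Round 4: D 773, B 423. D has a majority.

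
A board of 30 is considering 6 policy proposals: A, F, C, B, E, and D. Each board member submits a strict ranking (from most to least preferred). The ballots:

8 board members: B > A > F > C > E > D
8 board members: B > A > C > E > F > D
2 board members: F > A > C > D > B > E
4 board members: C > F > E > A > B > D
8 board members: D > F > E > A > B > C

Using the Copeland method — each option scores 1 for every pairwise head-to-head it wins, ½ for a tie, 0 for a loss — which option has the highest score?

A: beats F, C, E, and D; loses to B → score 4.
F: beats C, E, and D; loses to A and B → score 3.
C: beats E and D; loses to A, F, and B → score 2.
B: beats A, F, C, E, and D → score 5.
E: beats D; loses to A, F, C, and B → score 1.
D: loses to A, F, C, B, and E → score 0.
B has the best pairwise record.

B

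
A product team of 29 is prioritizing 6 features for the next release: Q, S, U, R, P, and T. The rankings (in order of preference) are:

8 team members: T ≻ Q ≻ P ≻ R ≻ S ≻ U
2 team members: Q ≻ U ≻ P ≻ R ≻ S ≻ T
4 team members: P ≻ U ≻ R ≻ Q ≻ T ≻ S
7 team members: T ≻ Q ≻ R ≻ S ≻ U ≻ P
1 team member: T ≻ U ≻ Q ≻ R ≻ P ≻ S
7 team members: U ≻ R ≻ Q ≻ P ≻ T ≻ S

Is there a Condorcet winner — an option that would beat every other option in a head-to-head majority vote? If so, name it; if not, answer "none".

T

T vs Q: 16–13 for T.
T vs S: 27–2 for T.
T vs U: 16–13 for T.
T vs R: 16–13 for T.
T vs P: 16–13 for T.
T beats every other option head-to-head.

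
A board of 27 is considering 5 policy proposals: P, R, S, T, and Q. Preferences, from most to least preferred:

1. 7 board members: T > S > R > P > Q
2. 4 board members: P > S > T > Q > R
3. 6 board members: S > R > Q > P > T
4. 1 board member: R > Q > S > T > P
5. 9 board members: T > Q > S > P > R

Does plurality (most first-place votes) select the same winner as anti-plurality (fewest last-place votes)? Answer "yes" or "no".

Plurality — first-place votes: P 4, R 1, S 6, T 16, Q 0. Winner: T.
Anti-plurality — last-place votes: P 1, R 13, S 0, T 6, Q 7. Winner: S.
The two methods disagree.

no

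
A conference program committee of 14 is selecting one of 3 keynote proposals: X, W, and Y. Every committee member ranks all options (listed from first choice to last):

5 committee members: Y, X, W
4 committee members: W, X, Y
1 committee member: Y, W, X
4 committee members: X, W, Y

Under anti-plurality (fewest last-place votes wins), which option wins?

X

Last-place votes: X 1, W 5, Y 8.
X is ranked last by the fewest voters, so X wins.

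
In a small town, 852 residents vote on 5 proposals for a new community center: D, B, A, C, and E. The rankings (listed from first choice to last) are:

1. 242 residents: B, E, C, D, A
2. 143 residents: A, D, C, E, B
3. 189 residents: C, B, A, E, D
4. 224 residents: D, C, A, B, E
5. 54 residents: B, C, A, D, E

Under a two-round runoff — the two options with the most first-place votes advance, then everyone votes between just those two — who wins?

B

Round 1 first-place votes: D 224, B 296, A 143, C 189, E 0.
B and D advance.
Runoff: B is preferred to D by 485 voters; D by 367.
B wins the runoff.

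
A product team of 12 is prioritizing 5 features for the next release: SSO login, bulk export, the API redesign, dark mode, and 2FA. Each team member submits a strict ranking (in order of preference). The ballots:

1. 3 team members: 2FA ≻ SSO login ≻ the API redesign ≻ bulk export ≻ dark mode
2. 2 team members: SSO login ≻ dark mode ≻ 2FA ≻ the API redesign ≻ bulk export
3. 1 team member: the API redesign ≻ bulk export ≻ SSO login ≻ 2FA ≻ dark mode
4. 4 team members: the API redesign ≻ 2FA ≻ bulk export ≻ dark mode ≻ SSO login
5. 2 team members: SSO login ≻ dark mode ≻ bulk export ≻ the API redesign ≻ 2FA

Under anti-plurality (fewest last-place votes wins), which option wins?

the API redesign

Last-place votes: SSO login 4, bulk export 2, the API redesign 0, dark mode 4, 2FA 2.
the API redesign is ranked last by the fewest voters, so the API redesign wins.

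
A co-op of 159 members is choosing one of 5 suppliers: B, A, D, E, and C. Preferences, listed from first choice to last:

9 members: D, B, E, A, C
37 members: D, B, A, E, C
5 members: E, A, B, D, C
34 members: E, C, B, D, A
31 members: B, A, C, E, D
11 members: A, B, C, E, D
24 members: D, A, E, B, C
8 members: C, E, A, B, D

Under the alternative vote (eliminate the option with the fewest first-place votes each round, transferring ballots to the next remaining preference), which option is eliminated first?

Round 1: B 31, A 11, D 70, E 39, C 8. Eliminate C.

C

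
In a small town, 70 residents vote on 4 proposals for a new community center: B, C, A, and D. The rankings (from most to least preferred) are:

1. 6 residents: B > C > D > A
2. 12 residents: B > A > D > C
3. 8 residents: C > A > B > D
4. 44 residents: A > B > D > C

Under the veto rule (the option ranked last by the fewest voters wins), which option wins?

B

Last-place votes: B 0, C 56, A 6, D 8.
B is ranked last by the fewest voters, so B wins.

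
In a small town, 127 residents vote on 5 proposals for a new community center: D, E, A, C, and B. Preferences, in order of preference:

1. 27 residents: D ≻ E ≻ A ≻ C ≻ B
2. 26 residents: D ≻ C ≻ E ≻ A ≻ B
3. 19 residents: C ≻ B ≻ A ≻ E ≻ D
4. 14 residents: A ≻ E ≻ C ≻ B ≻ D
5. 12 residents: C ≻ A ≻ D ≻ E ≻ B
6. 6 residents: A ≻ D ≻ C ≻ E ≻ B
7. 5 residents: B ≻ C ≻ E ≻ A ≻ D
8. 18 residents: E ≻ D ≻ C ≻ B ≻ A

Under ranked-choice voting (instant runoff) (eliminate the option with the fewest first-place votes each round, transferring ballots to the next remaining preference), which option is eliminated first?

Round 1: D 53, E 18, A 20, C 31, B 5. Eliminate B.

B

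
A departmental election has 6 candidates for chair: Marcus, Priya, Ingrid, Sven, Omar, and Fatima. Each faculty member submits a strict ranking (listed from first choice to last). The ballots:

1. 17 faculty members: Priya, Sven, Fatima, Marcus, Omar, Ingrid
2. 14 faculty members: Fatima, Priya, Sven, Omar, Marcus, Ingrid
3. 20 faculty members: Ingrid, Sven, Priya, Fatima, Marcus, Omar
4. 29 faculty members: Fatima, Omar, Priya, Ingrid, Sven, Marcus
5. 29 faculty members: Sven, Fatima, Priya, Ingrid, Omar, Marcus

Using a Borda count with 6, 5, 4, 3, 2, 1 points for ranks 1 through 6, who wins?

Fatima

Marcus: 17·3 + 14·2 + 20·2 + 29·1 + 29·1 = 177
Priya: 17·6 + 14·5 + 20·4 + 29·4 + 29·4 = 484
Ingrid: 17·1 + 14·1 + 20·6 + 29·3 + 29·3 = 325
Sven: 17·5 + 14·4 + 20·5 + 29·2 + 29·6 = 473
Omar: 17·2 + 14·3 + 20·1 + 29·5 + 29·2 = 299
Fatima: 17·4 + 14·6 + 20·3 + 29·6 + 29·5 = 531
Fatima has the highest Borda score (531).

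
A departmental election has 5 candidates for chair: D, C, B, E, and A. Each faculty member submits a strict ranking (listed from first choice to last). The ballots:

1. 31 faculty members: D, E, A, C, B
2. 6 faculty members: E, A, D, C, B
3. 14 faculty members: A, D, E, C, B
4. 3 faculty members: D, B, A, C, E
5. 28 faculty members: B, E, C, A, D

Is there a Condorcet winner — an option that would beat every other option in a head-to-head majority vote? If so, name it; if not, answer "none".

Checking pairwise contests:
A beats D 48–34.
D beats C 54–28.
D beats B 54–28.
D beats E 48–34.
E beats A 65–17.
Every option loses at least one head-to-head, so there is no Condorcet winner.

none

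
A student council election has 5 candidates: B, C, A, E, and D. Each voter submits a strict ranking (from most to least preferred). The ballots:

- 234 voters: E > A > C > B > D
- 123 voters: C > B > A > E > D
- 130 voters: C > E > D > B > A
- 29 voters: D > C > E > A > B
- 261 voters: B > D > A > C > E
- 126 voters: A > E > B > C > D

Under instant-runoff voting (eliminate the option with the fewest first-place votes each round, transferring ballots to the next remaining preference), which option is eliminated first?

D

Round 1: B 261, C 253, A 126, E 234, D 29. Eliminate D.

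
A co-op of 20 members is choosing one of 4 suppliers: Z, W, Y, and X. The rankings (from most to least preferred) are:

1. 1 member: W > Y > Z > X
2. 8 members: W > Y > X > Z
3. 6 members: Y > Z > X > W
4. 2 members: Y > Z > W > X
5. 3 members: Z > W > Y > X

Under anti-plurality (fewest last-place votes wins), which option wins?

Last-place votes: Z 8, W 6, Y 0, X 6.
Y is ranked last by the fewest voters, so Y wins.

Y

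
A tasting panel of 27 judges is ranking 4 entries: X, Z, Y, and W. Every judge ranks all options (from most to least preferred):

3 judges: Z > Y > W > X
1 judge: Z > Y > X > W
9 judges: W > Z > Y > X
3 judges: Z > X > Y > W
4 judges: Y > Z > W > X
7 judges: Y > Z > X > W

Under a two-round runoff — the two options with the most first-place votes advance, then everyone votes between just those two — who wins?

Y

Round 1 first-place votes: X 0, Z 7, Y 11, W 9.
Y and W advance.
Runoff: Y is preferred to W by 18 voters; W by 9.
Y wins the runoff.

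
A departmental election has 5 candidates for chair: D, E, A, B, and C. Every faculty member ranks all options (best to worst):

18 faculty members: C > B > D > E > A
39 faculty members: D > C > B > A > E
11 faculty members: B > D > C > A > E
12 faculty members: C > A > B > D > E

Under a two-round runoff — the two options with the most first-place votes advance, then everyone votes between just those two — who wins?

D

Round 1 first-place votes: D 39, E 0, A 0, B 11, C 30.
D and C advance.
Runoff: D is preferred to C by 50 voters; C by 30.
D wins the runoff.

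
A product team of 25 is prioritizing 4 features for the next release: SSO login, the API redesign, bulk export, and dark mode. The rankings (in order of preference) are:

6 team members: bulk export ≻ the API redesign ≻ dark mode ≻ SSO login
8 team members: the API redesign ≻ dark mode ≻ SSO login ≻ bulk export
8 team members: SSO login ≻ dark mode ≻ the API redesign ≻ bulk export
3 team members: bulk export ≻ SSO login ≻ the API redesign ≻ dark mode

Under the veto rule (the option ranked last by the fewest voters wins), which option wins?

the API redesign

Last-place votes: SSO login 6, the API redesign 0, bulk export 16, dark mode 3.
the API redesign is ranked last by the fewest voters, so the API redesign wins.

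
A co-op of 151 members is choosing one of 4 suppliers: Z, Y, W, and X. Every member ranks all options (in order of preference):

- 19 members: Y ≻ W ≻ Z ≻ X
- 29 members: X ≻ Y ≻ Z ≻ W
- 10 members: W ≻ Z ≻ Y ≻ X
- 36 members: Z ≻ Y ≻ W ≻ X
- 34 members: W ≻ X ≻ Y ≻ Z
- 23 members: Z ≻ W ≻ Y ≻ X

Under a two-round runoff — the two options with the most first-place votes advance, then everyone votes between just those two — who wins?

Round 1 first-place votes: Z 59, Y 19, W 44, X 29.
Z and W advance.
Runoff: Z is preferred to W by 88 voters; W by 63.
Z wins the runoff.

Z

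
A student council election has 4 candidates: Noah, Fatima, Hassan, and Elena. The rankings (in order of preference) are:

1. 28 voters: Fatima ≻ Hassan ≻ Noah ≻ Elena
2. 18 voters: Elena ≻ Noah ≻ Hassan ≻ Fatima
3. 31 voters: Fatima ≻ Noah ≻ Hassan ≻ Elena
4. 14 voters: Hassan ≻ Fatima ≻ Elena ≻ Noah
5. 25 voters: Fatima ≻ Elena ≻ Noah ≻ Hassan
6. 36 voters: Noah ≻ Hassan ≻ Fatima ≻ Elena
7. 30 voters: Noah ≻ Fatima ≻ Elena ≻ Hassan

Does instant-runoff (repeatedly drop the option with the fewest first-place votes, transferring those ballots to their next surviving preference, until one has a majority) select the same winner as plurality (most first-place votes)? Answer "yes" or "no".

Instant-runoff — R1 Noah 66, Fatima 84, Hassan 14, Elena 18 (Hassan out); R2 Noah 66, Fatima 98, Elena 18 (Fatima winner). Winner: Fatima.
Plurality — first-place votes: Noah 66, Fatima 84, Hassan 14, Elena 18. Winner: Fatima.
The two methods agree.

yes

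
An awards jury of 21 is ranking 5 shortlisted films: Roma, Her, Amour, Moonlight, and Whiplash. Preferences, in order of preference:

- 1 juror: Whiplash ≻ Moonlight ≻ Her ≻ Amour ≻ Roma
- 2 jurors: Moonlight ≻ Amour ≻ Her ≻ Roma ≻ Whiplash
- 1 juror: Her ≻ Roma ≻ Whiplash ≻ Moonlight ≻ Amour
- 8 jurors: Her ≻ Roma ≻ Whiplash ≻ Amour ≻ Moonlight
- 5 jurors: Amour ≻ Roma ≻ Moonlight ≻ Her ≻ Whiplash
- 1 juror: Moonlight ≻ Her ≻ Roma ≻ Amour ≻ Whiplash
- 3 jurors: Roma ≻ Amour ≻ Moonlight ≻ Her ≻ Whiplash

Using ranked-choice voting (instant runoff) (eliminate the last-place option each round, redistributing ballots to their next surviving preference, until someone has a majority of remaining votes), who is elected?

Round 1: Roma 3, Her 9, Amour 5, Moonlight 3, Whiplash 1. Eliminate Whiplash.
Round 2: Roma 3, Her 9, Amour 5, Moonlight 4. Eliminate Roma.
Round 3: Her 9, Amour 8, Moonlight 4. Eliminate Moonlight.
Round 4: Her 11, Amour 10. Her has a majority.

Her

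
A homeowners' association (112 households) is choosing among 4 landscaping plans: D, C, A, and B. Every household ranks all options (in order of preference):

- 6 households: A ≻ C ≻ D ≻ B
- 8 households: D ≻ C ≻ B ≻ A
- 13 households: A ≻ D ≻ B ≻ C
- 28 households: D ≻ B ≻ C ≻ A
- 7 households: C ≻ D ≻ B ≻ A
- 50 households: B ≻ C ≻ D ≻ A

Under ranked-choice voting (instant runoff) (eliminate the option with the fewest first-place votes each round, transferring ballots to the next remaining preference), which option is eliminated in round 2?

Round 1: D 36, C 7, A 19, B 50. Eliminate C.
Round 2: D 43, A 19, B 50. Eliminate A.

A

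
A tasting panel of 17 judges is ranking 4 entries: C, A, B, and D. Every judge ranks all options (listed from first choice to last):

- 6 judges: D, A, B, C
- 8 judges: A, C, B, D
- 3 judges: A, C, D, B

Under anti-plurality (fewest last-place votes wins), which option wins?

Last-place votes: C 6, A 0, B 3, D 8.
A is ranked last by the fewest voters, so A wins.

A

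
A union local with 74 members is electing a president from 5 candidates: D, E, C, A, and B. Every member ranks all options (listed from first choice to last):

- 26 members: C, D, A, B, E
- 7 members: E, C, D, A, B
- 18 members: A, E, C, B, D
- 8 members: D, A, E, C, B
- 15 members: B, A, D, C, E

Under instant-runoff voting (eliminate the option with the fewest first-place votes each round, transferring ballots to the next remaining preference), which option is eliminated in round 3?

Round 1: D 8, E 7, C 26, A 18, B 15. Eliminate E.
Round 2: D 8, C 33, A 18, B 15. Eliminate D.
Round 3: C 33, A 26, B 15. Eliminate B.

B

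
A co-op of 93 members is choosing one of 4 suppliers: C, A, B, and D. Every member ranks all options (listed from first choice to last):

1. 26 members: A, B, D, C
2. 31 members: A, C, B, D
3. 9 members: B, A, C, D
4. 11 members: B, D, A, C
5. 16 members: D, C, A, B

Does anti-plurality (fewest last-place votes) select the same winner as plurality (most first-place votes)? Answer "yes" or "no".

yes

Anti-plurality — last-place votes: C 37, A 0, B 16, D 40. Winner: A.
Plurality — first-place votes: C 0, A 57, B 20, D 16. Winner: A.
The two methods agree.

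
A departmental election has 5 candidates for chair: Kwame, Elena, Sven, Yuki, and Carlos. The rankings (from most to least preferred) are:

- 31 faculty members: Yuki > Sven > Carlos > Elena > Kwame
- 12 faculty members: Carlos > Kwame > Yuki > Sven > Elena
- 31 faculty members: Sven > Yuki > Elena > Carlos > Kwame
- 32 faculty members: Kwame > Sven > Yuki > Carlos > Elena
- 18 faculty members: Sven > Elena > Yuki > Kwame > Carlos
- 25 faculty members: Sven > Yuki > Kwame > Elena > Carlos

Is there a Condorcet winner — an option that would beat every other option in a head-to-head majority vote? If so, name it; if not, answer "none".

Sven vs Kwame: 105–44 for Sven.
Sven vs Elena: 149–0 for Sven.
Sven vs Yuki: 106–43 for Sven.
Sven vs Carlos: 137–12 for Sven.
Sven beats every other option head-to-head.

Sven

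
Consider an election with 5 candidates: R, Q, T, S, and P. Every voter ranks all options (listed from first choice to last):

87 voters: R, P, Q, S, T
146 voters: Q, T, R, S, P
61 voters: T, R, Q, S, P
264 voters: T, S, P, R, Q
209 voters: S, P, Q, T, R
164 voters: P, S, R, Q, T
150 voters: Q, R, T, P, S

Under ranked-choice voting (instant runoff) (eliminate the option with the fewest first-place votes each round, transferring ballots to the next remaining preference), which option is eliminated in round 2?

Round 1: R 87, Q 296, T 325, S 209, P 164. Eliminate R.
Round 2: Q 296, T 325, S 209, P 251. Eliminate S.

S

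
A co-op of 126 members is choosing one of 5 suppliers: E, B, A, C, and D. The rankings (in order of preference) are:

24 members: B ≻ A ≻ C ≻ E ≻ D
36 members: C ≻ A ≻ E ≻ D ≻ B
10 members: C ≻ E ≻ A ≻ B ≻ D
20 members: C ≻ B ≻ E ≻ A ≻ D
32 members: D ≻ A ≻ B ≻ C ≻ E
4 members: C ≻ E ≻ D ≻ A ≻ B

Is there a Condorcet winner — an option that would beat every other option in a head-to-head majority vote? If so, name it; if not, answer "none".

C vs E: 126–0 for C.
C vs B: 70–56 for C.
C vs A: 70–56 for C.
C vs D: 94–32 for C.
C beats every other option head-to-head.

C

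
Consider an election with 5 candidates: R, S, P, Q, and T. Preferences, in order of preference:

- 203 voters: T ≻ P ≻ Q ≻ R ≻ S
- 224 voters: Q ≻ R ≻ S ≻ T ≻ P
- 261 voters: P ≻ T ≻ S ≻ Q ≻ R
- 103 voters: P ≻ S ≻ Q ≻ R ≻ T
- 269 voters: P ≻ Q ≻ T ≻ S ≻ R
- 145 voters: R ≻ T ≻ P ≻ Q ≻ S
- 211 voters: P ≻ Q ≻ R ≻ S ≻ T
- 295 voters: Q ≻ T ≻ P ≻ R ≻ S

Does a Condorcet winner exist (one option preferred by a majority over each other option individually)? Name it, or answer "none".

none

Checking pairwise contests:
P beats R 1342–369.
R beats S 1078–633.
T beats P 867–844.
P beats Q 1192–519.
Q beats T 1102–609.
Every option loses at least one head-to-head, so there is no Condorcet winner.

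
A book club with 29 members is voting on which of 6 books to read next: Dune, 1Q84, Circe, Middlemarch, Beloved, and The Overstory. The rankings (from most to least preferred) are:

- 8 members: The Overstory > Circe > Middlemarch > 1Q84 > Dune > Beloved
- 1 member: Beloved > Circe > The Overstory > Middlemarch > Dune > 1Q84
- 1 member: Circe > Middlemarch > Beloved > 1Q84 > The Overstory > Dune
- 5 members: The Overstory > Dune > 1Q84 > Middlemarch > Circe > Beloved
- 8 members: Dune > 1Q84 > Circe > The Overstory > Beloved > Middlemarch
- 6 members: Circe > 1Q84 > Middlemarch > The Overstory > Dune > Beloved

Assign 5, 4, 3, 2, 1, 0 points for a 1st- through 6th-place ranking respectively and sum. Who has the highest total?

Dune: 8·1 + 1·1 + 1·0 + 5·4 + 8·5 + 6·1 = 75
1Q84: 8·2 + 1·0 + 1·2 + 5·3 + 8·4 + 6·4 = 89
Circe: 8·4 + 1·4 + 1·5 + 5·1 + 8·3 + 6·5 = 100
Middlemarch: 8·3 + 1·2 + 1·4 + 5·2 + 8·0 + 6·3 = 58
Beloved: 8·0 + 1·5 + 1·3 + 5·0 + 8·1 + 6·0 = 16
The Overstory: 8·5 + 1·3 + 1·1 + 5·5 + 8·2 + 6·2 = 97
Circe has the highest Borda score (100).

Circe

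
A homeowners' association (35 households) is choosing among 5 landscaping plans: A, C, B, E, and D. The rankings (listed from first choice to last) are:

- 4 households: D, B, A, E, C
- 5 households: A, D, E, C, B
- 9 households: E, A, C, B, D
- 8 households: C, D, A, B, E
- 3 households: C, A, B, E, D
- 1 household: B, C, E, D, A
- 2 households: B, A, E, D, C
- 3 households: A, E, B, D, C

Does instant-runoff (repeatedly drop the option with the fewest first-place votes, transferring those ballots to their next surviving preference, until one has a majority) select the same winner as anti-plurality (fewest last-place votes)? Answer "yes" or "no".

yes

Instant-runoff — R1 A 8, C 11, B 3, E 9, D 4 (B out); R2 A 10, C 12, E 9, D 4 (D out); R3 A 14, C 12, E 9 (E out); R4 A 23, C 12 (A winner). Winner: A.
Anti-plurality — last-place votes: A 1, C 9, B 5, E 8, D 12. Winner: A.
The two methods agree.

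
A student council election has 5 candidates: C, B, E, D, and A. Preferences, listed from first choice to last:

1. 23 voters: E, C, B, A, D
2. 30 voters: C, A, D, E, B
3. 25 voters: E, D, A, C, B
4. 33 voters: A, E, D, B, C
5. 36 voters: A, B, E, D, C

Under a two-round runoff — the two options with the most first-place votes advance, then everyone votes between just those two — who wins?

A

Round 1 first-place votes: C 30, B 0, E 48, D 0, A 69.
A and E advance.
Runoff: A is preferred to E by 99 voters; E by 48.
A wins the runoff.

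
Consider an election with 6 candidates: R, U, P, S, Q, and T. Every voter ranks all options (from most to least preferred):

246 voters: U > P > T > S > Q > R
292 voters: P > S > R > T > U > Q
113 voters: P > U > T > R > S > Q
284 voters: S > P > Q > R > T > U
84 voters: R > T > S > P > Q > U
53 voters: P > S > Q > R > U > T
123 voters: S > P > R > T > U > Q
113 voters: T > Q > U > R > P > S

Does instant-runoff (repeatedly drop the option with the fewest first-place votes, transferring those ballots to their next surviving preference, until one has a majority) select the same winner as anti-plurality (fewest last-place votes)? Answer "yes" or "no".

Instant-runoff — R1 R 84, U 246, P 458, S 407, Q 0, T 113 (Q out); R2 R 84, U 246, P 458, S 407, T 113 (R out); R3 U 246, P 458, S 407, T 197 (T out); R4 U 359, P 458, S 491 (U out); R5 P 817, S 491 (P winner). Winner: P.
Anti-plurality — last-place votes: R 246, U 368, P 0, S 113, Q 528, T 53. Winner: P.
The two methods agree.

yes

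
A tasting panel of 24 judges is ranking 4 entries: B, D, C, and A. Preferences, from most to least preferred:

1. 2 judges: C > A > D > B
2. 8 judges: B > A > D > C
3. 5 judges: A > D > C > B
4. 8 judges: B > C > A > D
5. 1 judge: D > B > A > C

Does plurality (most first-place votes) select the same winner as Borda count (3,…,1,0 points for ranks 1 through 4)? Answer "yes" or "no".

Plurality — first-place votes: B 16, D 1, C 2, A 5. Winner: B.
Borda — scores: B 50, D 23, C 27, A 44. Winner: B.
The two methods agree.

yes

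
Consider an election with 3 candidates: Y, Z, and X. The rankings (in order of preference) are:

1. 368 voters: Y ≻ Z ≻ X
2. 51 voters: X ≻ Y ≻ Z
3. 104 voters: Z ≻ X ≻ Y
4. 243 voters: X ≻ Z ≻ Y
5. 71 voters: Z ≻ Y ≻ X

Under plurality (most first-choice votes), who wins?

Y

First-place votes: Y 368, Z 175, X 294.
Y has the most first-place votes.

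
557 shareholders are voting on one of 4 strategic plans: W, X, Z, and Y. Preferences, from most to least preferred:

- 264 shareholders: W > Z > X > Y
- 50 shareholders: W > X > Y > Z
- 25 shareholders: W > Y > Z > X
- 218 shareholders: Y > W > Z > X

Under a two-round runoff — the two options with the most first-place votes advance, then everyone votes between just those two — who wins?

W

Round 1 first-place votes: W 339, X 0, Z 0, Y 218.
W and Y advance.
Runoff: W is preferred to Y by 339 voters; Y by 218.
W wins the runoff.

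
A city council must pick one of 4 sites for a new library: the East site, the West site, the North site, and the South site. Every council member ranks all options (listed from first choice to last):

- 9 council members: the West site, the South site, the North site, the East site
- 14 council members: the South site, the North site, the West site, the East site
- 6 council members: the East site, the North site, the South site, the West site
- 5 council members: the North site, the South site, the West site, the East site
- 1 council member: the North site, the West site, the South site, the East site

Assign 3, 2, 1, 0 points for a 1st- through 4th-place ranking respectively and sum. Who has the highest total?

the East site: 9·0 + 14·0 + 6·3 + 5·0 + 1·0 = 18
the West site: 9·3 + 14·1 + 6·0 + 5·1 + 1·2 = 48
the North site: 9·1 + 14·2 + 6·2 + 5·3 + 1·3 = 67
the South site: 9·2 + 14·3 + 6·1 + 5·2 + 1·1 = 77
the South site has the highest Borda score (77).

the South site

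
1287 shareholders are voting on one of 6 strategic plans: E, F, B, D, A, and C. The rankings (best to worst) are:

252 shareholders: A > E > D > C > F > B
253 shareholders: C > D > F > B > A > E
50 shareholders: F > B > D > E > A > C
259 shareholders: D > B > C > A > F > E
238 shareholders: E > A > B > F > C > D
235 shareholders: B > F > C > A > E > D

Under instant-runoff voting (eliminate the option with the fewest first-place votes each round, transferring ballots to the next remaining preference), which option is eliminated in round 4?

B

Round 1: E 238, F 50, B 235, D 259, A 252, C 253. Eliminate F.
Round 2: E 238, B 285, D 259, A 252, C 253. Eliminate E.
Round 3: B 285, D 259, A 490, C 253. Eliminate C.
Round 4: B 285, D 512, A 490. Eliminate B.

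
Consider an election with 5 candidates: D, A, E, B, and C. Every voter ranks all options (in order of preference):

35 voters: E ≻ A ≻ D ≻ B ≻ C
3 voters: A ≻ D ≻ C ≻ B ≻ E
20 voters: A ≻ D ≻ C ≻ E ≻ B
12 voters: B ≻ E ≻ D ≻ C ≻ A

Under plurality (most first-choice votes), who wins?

First-place votes: D 0, A 23, E 35, B 12, C 0.
E has the most first-place votes.

E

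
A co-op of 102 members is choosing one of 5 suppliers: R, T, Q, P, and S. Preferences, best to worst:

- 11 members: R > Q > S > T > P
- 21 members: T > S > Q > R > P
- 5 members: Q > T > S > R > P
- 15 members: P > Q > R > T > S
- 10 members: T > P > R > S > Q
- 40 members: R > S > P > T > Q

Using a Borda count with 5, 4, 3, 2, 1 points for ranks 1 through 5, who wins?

R: 11·5 + 21·2 + 5·2 + 15·3 + 10·3 + 40·5 = 382
T: 11·2 + 21·5 + 5·4 + 15·2 + 10·5 + 40·2 = 307
Q: 11·4 + 21·3 + 5·5 + 15·4 + 10·1 + 40·1 = 242
P: 11·1 + 21·1 + 5·1 + 15·5 + 10·4 + 40·3 = 272
S: 11·3 + 21·4 + 5·3 + 15·1 + 10·2 + 40·4 = 327
R has the highest Borda score (382).

R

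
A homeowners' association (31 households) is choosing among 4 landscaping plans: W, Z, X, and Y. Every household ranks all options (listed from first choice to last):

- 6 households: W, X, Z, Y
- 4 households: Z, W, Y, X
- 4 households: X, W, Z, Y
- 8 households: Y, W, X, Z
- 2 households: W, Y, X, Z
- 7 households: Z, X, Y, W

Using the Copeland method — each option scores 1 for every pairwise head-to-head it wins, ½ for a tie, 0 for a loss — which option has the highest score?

W: beats Z, X, and Y → score 3.
Z: beats Y; loses to W and X → score 1.
X: beats Z and Y; loses to W → score 2.
Y: loses to W, Z, and X → score 0.
W has the best pairwise record.

W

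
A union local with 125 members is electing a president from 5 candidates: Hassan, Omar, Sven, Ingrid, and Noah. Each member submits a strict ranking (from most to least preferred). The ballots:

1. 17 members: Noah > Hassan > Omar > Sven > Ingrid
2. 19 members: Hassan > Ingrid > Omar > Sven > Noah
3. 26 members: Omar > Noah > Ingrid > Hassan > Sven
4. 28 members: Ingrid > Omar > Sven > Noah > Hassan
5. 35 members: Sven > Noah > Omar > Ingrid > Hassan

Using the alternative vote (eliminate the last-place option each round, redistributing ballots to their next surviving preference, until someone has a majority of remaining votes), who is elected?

Round 1: Hassan 19, Omar 26, Sven 35, Ingrid 28, Noah 17. Eliminate Noah.
Round 2: Hassan 36, Omar 26, Sven 35, Ingrid 28. Eliminate Omar.
Round 3: Hassan 36, Sven 35, Ingrid 54. Eliminate Sven.
Round 4: Hassan 36, Ingrid 89. Ingrid has a majority.

Ingrid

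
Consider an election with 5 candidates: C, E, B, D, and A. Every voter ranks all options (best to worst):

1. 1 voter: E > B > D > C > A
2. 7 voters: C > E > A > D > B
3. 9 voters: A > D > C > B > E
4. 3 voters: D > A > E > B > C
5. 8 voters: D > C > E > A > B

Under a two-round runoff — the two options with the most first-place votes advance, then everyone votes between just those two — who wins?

Round 1 first-place votes: C 7, E 1, B 0, D 11, A 9.
D and A advance.
Runoff: D is preferred to A by 12 voters; A by 16.
A wins the runoff.

A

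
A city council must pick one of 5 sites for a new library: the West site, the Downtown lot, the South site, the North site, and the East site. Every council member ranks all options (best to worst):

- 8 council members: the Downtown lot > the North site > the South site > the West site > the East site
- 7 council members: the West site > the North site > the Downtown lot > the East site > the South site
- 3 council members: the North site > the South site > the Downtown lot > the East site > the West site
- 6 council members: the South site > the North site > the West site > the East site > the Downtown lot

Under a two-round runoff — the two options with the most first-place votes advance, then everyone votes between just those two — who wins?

Round 1 first-place votes: the West site 7, the Downtown lot 8, the South site 6, the North site 3, the East site 0.
the Downtown lot and the West site advance.
Runoff: the Downtown lot is preferred to the West site by 11 voters; the West site by 13.
the West site wins the runoff.

the West site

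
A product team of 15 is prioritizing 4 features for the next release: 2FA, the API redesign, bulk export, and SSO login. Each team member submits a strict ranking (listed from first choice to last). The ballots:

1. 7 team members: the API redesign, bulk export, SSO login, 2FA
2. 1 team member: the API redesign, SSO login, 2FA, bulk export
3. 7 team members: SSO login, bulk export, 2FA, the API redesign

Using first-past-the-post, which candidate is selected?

First-place votes: 2FA 0, the API redesign 8, bulk export 0, SSO login 7.
the API redesign has the most first-place votes.

the API redesign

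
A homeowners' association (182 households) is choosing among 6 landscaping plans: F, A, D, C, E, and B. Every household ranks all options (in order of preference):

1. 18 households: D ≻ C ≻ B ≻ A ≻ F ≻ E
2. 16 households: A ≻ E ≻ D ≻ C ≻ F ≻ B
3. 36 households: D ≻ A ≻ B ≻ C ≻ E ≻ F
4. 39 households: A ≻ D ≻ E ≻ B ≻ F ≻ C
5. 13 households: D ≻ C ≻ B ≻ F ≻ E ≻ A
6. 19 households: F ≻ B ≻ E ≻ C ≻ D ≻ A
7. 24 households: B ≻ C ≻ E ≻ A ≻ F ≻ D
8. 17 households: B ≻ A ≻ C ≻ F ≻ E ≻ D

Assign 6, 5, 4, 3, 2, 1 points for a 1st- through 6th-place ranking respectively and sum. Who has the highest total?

F: 18·2 + 16·2 + 36·1 + 39·2 + 13·3 + 19·6 + 24·2 + 17·3 = 434
A: 18·3 + 16·6 + 36·5 + 39·6 + 13·1 + 19·1 + 24·3 + 17·5 = 753
D: 18·6 + 16·4 + 36·6 + 39·5 + 13·6 + 19·2 + 24·1 + 17·1 = 740
C: 18·5 + 16·3 + 36·3 + 39·1 + 13·5 + 19·3 + 24·5 + 17·4 = 595
E: 18·1 + 16·5 + 36·2 + 39·4 + 13·2 + 19·4 + 24·4 + 17·2 = 558
B: 18·4 + 16·1 + 36·4 + 39·3 + 13·4 + 19·5 + 24·6 + 17·6 = 742
A has the highest Borda score (753).

A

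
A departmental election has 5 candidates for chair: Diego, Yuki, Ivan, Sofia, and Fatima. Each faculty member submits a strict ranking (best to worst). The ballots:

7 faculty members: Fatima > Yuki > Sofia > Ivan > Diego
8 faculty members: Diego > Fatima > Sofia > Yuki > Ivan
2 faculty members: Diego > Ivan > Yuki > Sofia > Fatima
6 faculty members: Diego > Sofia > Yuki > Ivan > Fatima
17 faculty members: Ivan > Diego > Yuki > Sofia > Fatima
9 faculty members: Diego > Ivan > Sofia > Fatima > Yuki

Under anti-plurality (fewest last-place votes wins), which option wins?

Last-place votes: Diego 7, Yuki 9, Ivan 8, Sofia 0, Fatima 25.
Sofia is ranked last by the fewest voters, so Sofia wins.

Sofia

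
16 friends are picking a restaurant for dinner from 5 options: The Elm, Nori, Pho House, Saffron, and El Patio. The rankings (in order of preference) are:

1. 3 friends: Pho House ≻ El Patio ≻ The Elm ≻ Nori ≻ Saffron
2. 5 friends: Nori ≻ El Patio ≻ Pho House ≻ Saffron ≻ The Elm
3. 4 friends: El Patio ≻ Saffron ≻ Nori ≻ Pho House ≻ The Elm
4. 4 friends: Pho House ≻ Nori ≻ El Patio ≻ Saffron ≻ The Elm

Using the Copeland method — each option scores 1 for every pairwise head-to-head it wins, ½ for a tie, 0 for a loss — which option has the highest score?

The Elm: loses to Nori, Pho House, Saffron, and El Patio → score 0.
Nori: beats The Elm, Pho House, Saffron, and El Patio → score 4.
Pho House: beats The Elm and Saffron; loses to Nori and El Patio → score 2.
Saffron: beats The Elm; loses to Nori, Pho House, and El Patio → score 1.
El Patio: beats The Elm, Pho House, and Saffron; loses to Nori → score 3.
Nori has the best pairwise record.

Nori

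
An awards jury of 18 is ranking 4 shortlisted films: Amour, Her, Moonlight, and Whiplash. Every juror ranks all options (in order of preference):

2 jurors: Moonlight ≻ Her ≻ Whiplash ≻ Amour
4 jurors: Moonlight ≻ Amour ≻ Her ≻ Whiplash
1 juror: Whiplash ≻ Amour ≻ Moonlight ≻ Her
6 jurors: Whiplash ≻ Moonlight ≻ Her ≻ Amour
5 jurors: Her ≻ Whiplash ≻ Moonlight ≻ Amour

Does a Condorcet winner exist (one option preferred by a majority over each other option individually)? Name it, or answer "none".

none

Checking pairwise contests:
Her beats Amour 13–5.
Moonlight beats Her 13–5.
Whiplash beats Moonlight 12–6.
Her beats Whiplash 11–7.
Every option loses at least one head-to-head, so there is no Condorcet winner.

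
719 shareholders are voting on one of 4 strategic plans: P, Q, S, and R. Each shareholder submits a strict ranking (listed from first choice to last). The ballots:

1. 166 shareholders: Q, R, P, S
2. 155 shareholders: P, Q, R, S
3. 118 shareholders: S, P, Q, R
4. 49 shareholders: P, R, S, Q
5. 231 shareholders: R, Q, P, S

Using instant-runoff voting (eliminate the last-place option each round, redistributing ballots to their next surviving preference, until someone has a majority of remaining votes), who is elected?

Round 1: P 204, Q 166, S 118, R 231. Eliminate S.
Round 2: P 322, Q 166, R 231. Eliminate Q.
Round 3: P 322, R 397. R has a majority.

R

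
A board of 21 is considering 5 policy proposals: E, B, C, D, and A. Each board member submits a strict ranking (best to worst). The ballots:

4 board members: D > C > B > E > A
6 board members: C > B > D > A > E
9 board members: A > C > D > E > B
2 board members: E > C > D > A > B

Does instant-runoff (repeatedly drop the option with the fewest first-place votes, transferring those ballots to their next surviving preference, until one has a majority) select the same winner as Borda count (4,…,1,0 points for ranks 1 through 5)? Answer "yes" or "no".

yes

Instant-runoff — R1 E 2, B 0, C 6, D 4, A 9 (B out); R2 E 2, C 6, D 4, A 9 (E out); R3 C 8, D 4, A 9 (D out); R4 C 12, A 9 (C winner). Winner: C.
Borda — scores: E 21, B 26, C 69, D 50, A 44. Winner: C.
The two methods agree.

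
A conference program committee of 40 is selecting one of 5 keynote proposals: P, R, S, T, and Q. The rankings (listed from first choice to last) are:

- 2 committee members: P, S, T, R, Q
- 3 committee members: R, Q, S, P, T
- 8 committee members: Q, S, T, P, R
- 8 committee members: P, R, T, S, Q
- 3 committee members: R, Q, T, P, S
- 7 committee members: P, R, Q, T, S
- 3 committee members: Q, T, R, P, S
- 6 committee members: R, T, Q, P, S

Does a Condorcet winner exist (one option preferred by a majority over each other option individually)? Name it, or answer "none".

none

Checking pairwise contests:
Q beats P 23–17.
P beats R 25–15.
P beats S 29–11.
R beats T 27–13.
R beats Q 29–11.
Every option loses at least one head-to-head, so there is no Condorcet winner.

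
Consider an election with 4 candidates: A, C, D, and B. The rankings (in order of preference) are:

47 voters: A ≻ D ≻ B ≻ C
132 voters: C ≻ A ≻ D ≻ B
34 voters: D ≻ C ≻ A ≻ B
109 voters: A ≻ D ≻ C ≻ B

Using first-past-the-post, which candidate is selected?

First-place votes: A 156, C 132, D 34, B 0.
A has the most first-place votes.

A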